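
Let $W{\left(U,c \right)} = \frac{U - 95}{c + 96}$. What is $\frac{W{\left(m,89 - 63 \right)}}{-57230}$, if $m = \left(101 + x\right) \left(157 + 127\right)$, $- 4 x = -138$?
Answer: $- \frac{38387}{6982060} \approx -0.0054979$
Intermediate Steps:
$x = \frac{69}{2}$ ($x = \left(- \frac{1}{4}\right) \left(-138\right) = \frac{69}{2} \approx 34.5$)
$m = 38482$ ($m = \left(101 + \frac{69}{2}\right) \left(157 + 127\right) = \frac{271}{2} \cdot 284 = 38482$)
$W{\left(U,c \right)} = \frac{-95 + U}{96 + c}$
$\frac{W{\left(m,89 - 63 \right)}}{-57230} = \frac{\frac{1}{96 + \left(89 - 63\right)} \left(-95 + 38482\right)}{-57230} = \frac{1}{96 + \left(89 - 63\right)} 38387 \left(- \frac{1}{57230}\right) = \frac{1}{96 + 26} \cdot 38387 \left(- \frac{1}{57230}\right) = \frac{1}{122} \cdot 38387 \left(- \frac{1}{57230}\right) = \frac{38387}{122} \left(- \frac{1}{57230}\right) = - \frac{38387}{6982060}$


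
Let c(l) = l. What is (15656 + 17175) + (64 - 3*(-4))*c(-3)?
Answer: 32603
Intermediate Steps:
(15656 + 17175) + (64 - 3*(-4))*c(-3) = (15656 + 17175) + (64 - 3*(-4))*(-3) = 32831 + (64 + 12)*(-3) = 32831 + 76*(-3) = 32831 - 228 = 32603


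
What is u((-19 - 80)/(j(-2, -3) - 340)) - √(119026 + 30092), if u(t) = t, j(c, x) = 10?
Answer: 3/10 - √149118 ≈ -385.86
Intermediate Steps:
u((-19 - 80)/(j(-2, -3) - 340)) - √(119026 + 30092) = (-19 - 80)/(10 - 340) - √(119026 + 30092) = -99/(-330) - √149118 = -99*(-1/330) - √149118 = 3/10 - √149118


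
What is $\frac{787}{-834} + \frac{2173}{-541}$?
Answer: $- \frac{2238049}{451194} \approx -4.9603$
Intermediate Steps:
$\frac{787}{-834} + \frac{2173}{-541} = 787 \left(- \frac{1}{834}\right) + 2173 \left(- \frac{1}{541}\right) = - \frac{787}{834} - \frac{2173}{541} = - \frac{2238049}{451194}$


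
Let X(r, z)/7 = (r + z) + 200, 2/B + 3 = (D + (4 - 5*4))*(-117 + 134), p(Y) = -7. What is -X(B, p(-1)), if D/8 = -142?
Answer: -26462023/19587 ≈ -1351.0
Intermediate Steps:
D = -1136 (D = 8*(-142) = -1136)
B = -2/19587 (B = 2/(-3 + (-1136 + (4 - 5*4))*(-117 + 134)) = 2/(-3 + (-1136 + (4 - 20))*17) = 2/(-3 + (-1136 - 16)*17) = 2/(-3 - 1152*17) = 2/(-3 - 19584) = 2/(-19587) = 2*(-1/19587) = -2/19587 ≈ -0.00010211)
X(r, z) = 1400 + 7*r + 7*z (X(r, z) = 7*((r + z) + 200) = 7*(200 + r + z) = 1400 + 7*r + 7*z)
-X(B, p(-1)) = -(1400 + 7*(-2/19587) + 7*(-7)) = -(1400 - 14/19587 - 49) = -1*26462023/19587 = -26462023/19587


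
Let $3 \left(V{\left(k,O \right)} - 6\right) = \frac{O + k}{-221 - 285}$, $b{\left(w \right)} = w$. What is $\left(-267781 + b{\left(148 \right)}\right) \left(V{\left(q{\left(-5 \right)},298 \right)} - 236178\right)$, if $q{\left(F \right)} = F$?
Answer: $\frac{31982981102079}{506} \approx 6.3207 \cdot 10^{10}$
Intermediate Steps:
$V{\left(k,O \right)} = 6 - \frac{O}{1518} - \frac{k}{1518}$ ($V{\left(k,O \right)} = 6 + \frac{\left(O + k\right) \frac{1}{-221 - 285}}{3} = 6 + \frac{\left(O + k\right) \frac{1}{-506}}{3} = 6 + \frac{\left(O + k\right) \left(- \frac{1}{506}\right)}{3} = 6 + \frac{- \frac{O}{506} - \frac{k}{506}}{3} = 6 - \left(\frac{O}{1518} + \frac{k}{1518}\right) = 6 - \frac{O}{1518} - \frac{k}{1518}$)
$\left(-267781 + b{\left(148 \right)}\right) \left(V{\left(q{\left(-5 \right)},298 \right)} - 236178\right) = \left(-267781 + 148\right) \left(\left(6 - \frac{149}{759} - - \frac{5}{1518}\right) - 236178\right) = - 267633 \left(\left(6 - \frac{149}{759} + \frac{5}{1518}\right) - 236178\right) = - 267633 \left(\frac{8815}{1518} - 236178\right) = \left(-267633\right) \left(- \frac{358509389}{1518}\right) = \frac{31982981102079}{506}$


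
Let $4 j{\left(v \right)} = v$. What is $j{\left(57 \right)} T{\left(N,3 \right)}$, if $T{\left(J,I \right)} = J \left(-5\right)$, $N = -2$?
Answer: $\frac{285}{2} \approx 142.5$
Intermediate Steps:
$T{\left(J,I \right)} = - 5 J$
$j{\left(v \right)} = \frac{v}{4}$
$j{\left(57 \right)} T{\left(N,3 \right)} = \frac{1}{4} \cdot 57 \left(\left(-5\right) \left(-2\right)\right) = \frac{57}{4} \cdot 10 = \frac{285}{2}$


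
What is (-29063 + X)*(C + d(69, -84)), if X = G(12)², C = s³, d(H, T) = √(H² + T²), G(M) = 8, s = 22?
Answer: -308781352 - 86997*√1313 ≈ -3.1193e+8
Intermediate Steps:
C = 10648 (C = 22³ = 10648)
X = 64 (X = 8² = 64)
(-29063 + X)*(C + d(69, -84)) = (-29063 + 64)*(10648 + √(69² + (-84)²)) = -28999*(10648 + √(4761 + 7056)) = -28999*(10648 + √11817) = -28999*(10648 + 3*√1313) = -308781352 - 86997*√1313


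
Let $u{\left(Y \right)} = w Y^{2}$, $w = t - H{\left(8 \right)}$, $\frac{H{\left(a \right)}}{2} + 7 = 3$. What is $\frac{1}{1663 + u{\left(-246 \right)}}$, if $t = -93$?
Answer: $- \frac{1}{5142197} \approx -1.9447 \cdot 10^{-7}$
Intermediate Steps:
$H{\left(a \right)} = -8$ ($H{\left(a \right)} = -14 + 2 \cdot 3 = -14 + 6 = -8$)
$w = -85$ ($w = -93 - -8 = -93 + 8 = -85$)
$u{\left(Y \right)} = - 85 Y^{2}$
$\frac{1}{1663 + u{\left(-246 \right)}} = \frac{1}{1663 - 85 \left(-246\right)^{2}} = \frac{1}{1663 - 5143860} = \frac{1}{-5142197} = - \frac{1}{5142197}$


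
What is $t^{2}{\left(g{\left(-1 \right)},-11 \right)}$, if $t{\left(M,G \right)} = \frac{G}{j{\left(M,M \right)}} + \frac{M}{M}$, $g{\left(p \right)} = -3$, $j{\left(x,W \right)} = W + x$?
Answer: $\frac{289}{36} \approx 8.0278$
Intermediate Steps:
$t{\left(M,G \right)} = 1 + \frac{G}{2 M}$ ($t{\left(M,G \right)} = \frac{G}{M + M} + \frac{M}{M} = \frac{G}{2 M} + 1 = 1 + \frac{G}{2 M}$)
$t^{2}{\left(g{\left(-1 \right)},-11 \right)} = \left(\frac{-3 + \frac{1}{2} \left(-11\right)}{-3}\right)^{2} = \left(- \frac{-3 - \frac{11}{2}}{3}\right)^{2} = \left(\left(- \frac{1}{3}\right) \left(- \frac{17}{2}\right)\right)^{2} = \left(\frac{17}{6}\right)^{2} = \frac{289}{36}$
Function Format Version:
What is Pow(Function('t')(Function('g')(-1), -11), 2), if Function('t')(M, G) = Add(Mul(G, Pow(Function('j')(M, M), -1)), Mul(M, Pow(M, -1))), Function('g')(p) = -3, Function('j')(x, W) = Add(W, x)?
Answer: Rational(289, 36) ≈ 8.0278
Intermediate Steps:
Function('t')(M, G) = Add(1, Mul(Rational(1, 2), G, Pow(M, -1))) (Function('t')(M, G) = Add(Mul(G, Pow(Add(M, M), -1)), Mul(M, Pow(M, -1))) = Add(Mul(G, Pow(Mul(2, M), -1)), 1) = Add(Mul(G, Mul(Rational(1, 2), Pow(M, -1))), 1) = Add(Mul(Rational(1, 2), G, Pow(M, -1)), 1) = Add(1, Mul(Rational(1, 2), G, Pow(M, -1))))
Pow(Function('t')(Function('g')(-1), -11), 2) = Pow(Mul(Pow(-3, -1), Add(-3, Mul(Rational(1, 2), -11))), 2) = Pow(Mul(Rational(-1, 3), Add(-3, Rational(-11, 2))), 2) = Pow(Mul(Rational(-1, 3), Rational(-17, 2)), 2) = Pow(Rational(17, 6), 2) = Rational(289, 36)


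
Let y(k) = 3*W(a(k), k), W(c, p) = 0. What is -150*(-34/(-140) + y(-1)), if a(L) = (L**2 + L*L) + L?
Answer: -255/7 ≈ -36.429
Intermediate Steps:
a(L) = L + 2*L**2 (a(L) = (L**2 + L**2) + L = 2*L**2 + L = L + 2*L**2)
y(k) = 0 (y(k) = 3*0 = 0)
-150*(-34/(-140) + y(-1)) = -150*(-34/(-140) + 0) = -150*(-34*(-1/140) + 0) = -150*(17/70 + 0) = -150*17/70 = -255/7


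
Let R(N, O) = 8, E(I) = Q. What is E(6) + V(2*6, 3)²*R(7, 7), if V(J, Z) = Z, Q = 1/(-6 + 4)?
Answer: 143/2 ≈ 71.500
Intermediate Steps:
Q = -½ (Q = 1/(-2) = -½ ≈ -0.50000)
E(I) = -½
E(6) + V(2*6, 3)²*R(7, 7) = -½ + 3²*8 = -½ + 9*8 = -½ + 72 = 143/2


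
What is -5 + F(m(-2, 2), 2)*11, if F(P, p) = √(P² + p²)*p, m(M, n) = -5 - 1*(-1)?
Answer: -5 + 44*√5 ≈ 93.387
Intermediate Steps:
m(M, n) = -4 (m(M, n) = -5 + 1 = -4)
F(P, p) = p*√(P² + p²)
-5 + F(m(-2, 2), 2)*11 = -5 + (2*√((-4)² + 2²))*11 = -5 + (2*√(16 + 4))*11 = -5 + (2*√20)*11 = -5 + (2*(2*√5))*11 = -5 + (4*√5)*11 = -5 + 44*√5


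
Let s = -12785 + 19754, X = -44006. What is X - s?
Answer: -50975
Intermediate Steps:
s = 6969
X - s = -44006 - 1*6969 = -44006 - 6969 = -50975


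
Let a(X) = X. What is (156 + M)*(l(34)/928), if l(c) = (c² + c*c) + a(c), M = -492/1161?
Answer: 1471333/3741 ≈ 393.30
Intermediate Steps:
M = -164/387 (M = -492*1/1161 = -164/387 ≈ -0.42377)
l(c) = c + 2*c² (l(c) = (c² + c*c) + c = (c² + c²) + c = 2*c² + c = c + 2*c²)
(156 + M)*(l(34)/928) = (156 - 164/387)*((34*(1 + 2*34))/928) = 60208*((34*(1 + 68))*(1/928))/387 = 60208*((34*69)*(1/928))/387 = 60208*(2346*(1/928))/387 = (60208/387)*(1173/464) = 1471333/3741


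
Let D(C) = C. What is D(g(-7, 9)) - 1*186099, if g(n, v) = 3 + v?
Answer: -186087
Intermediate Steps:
D(g(-7, 9)) - 1*186099 = (3 + 9) - 1*186099 = 12 - 186099 = -186087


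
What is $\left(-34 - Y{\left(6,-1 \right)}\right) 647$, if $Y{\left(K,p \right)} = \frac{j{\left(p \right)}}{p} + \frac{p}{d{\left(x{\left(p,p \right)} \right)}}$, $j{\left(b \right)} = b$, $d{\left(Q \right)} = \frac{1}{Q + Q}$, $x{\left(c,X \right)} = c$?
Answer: $-23939$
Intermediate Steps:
$d{\left(Q \right)} = \frac{1}{2 Q}$
$Y{\left(K,p \right)} = 1 + 2 p^{2}$ ($Y{\left(K,p \right)} = \frac{p}{p} + \frac{p}{\frac{1}{2} \frac{1}{p}} = 1 + p 2 p = 1 + 2 p^{2}$)
$\left(-34 - Y{\left(6,-1 \right)}\right) 647 = \left(-34 - \left(1 + 2 \left(-1\right)^{2}\right)\right) 647 = \left(-34 - \left(1 + 2 \cdot 1\right)\right) 647 = \left(-34 - \left(1 + 2\right)\right) 647 = \left(-34 - 3\right) 647 = \left(-37\right) 647 = -23939$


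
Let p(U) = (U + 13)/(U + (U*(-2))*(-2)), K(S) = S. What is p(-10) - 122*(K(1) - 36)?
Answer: 213497/50 ≈ 4269.9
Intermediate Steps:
p(U) = (13 + U)/(5*U) (p(U) = (13 + U)/(U - 2*U*(-2)) = (13 + U)/(U + 4*U) = (13 + U)/((5*U)) = (13 + U)*(1/(5*U)) = (13 + U)/(5*U))
p(-10) - 122*(K(1) - 36) = (1/5)*(13 - 10)/(-10) - 122*(1 - 36) = (1/5)*(-1/10)*3 - 122*(-35) = -3/50 + 4270 = 213497/50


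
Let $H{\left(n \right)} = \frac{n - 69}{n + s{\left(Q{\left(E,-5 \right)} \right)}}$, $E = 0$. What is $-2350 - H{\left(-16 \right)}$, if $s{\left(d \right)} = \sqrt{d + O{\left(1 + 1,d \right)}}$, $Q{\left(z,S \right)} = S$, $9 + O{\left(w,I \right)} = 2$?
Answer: $- \frac{157790}{67} - \frac{85 i \sqrt{3}}{134} \approx -2355.1 - 1.0987 i$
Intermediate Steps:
$O{\left(w,I \right)} = -7$ ($O{\left(w,I \right)} = -9 + 2 = -7$)
$s{\left(d \right)} = \sqrt{-7 + d}$ ($s{\left(d \right)} = \sqrt{d - 7} = \sqrt{-7 + d}$)
$H{\left(n \right)} = \frac{-69 + n}{n + 2 i \sqrt{3}}$ ($H{\left(n \right)} = \frac{n - 69}{n + \sqrt{-7 - 5}} = \frac{-69 + n}{n + \sqrt{-12}} = \frac{-69 + n}{n + 2 i \sqrt{3}}$)
$-2350 - H{\left(-16 \right)} = -2350 - \frac{-69 - 16}{-16 + 2 i \sqrt{3}} = -2350 - \frac{1}{-16 + 2 i \sqrt{3}} \left(-85\right) = -2350 - - \frac{85}{-16 + 2 i \sqrt{3}} = -2350 + \frac{85}{-16 + 2 i \sqrt{3}}$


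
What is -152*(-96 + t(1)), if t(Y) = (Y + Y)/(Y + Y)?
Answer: 14440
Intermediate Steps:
t(Y) = 1 (t(Y) = (2*Y)/((2*Y)) = (2*Y)*(1/(2*Y)) = 1)
-152*(-96 + t(1)) = -152*(-96 + 1) = -152*(-95) = 14440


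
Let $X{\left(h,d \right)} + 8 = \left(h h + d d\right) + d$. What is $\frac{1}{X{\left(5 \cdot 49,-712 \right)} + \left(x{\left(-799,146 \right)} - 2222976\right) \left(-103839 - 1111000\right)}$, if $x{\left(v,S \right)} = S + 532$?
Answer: $\frac{1}{2699734846271} \approx 3.7041 \cdot 10^{-13}$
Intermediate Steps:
$x{\left(v,S \right)} = 532 + S$
$X{\left(h,d \right)} = -8 + d + d^{2} + h^{2}$ ($X{\left(h,d \right)} = -8 + \left(\left(h h + d d\right) + d\right) = -8 + \left(\left(h^{2} + d^{2}\right) + d\right) = -8 + \left(\left(d^{2} + h^{2}\right) + d\right) = -8 + \left(d + d^{2} + h^{2}\right) = -8 + d + d^{2} + h^{2}$)
$\frac{1}{X{\left(5 \cdot 49,-712 \right)} + \left(x{\left(-799,146 \right)} - 2222976\right) \left(-103839 - 1111000\right)} = \frac{1}{\left(-8 - 712 + \left(-712\right)^{2} + \left(5 \cdot 49\right)^{2}\right) + \left(\left(532 + 146\right) - 2222976\right) \left(-103839 - 1111000\right)} = \frac{1}{\left(-8 - 712 + 506944 + 245^{2}\right) + \left(678 - 2222976\right) \left(-1214839\right)} = \frac{1}{\left(-8 - 712 + 506944 + 60025\right) - -2699734280022} = \frac{1}{566249 + 2699734280022} = \frac{1}{2699734846271}$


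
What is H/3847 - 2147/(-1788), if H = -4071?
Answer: 980561/6878436 ≈ 0.14256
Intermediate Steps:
H/3847 - 2147/(-1788) = -4071/3847 - 2147/(-1788) = -4071*1/3847 - 2147*(-1/1788) = -4071/3847 + 2147/1788 = 980561/6878436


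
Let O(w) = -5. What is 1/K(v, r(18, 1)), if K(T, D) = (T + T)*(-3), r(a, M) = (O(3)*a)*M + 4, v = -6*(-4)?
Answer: -1/144 ≈ -0.0069444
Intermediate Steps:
v = 24
r(a, M) = 4 - 5*M*a (r(a, M) = (-5*a)*M + 4 = -5*M*a + 4 = 4 - 5*M*a)
K(T, D) = -6*T (K(T, D) = (2*T)*(-3) = -6*T)
1/K(v, r(18, 1)) = 1/(-6*24) = 1/(-144) = -1/144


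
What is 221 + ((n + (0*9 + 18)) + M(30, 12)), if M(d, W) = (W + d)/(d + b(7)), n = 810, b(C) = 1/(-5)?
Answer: 156511/149 ≈ 1050.4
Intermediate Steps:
b(C) = -⅕
M(d, W) = (W + d)/(-⅕ + d) (M(d, W) = (W + d)/(d - ⅕) = (W + d)/(-⅕ + d))
221 + ((n + (0*9 + 18)) + M(30, 12)) = 221 + ((810 + (0*9 + 18)) + 5*(12 + 30)/(-1 + 5*30)) = 221 + ((810 + (0 + 18)) + 5*42/(-1 + 150)) = 221 + ((810 + 18) + 5*42/149) = 221 + (828 + 5*(1/149)*42) = 221 + (828 + 210/149) = 221 + 123582/149 = 156511/149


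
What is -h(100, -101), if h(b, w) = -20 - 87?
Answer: 107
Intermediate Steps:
h(b, w) = -107
-h(100, -101) = -1*(-107) = 107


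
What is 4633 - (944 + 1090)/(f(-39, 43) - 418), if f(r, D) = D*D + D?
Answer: 3413504/737 ≈ 4631.6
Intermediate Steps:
f(r, D) = D + D² (f(r, D) = D² + D = D + D²)
4633 - (944 + 1090)/(f(-39, 43) - 418) = 4633 - (944 + 1090)/(43*(1 + 43) - 418) = 4633 - 2034/(43*44 - 418) = 4633 - 2034/(1892 - 418) = 4633 - 2034/1474 = 4633 - 1*1017/737 = 4633 - 1017/737 = 3413504/737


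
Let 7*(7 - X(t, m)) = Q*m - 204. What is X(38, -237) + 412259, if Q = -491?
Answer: 2769699/7 ≈ 3.9567e+5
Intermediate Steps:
X(t, m) = 253/7 + 491*m/7 (X(t, m) = 7 - (-491*m - 204)/7 = 7 - (-204 - 491*m)/7 = 7 + (204/7 + 491*m/7) = 253/7 + 491*m/7)
X(38, -237) + 412259 = (253/7 + (491/7)*(-237)) + 412259 = (253/7 - 116367/7) + 412259 = -116114/7 + 412259 = 2769699/7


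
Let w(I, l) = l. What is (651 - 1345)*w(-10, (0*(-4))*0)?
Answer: 0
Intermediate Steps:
(651 - 1345)*w(-10, (0*(-4))*0) = (651 - 1345)*((0*(-4))*0) = -0*0 = -694*0 = 0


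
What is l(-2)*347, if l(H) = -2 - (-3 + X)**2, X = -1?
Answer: -6246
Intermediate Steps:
l(H) = -18 (l(H) = -2 - (-3 - 1)**2 = -2 - 1*(-4)**2 = -2 - 1*16 = -2 - 16 = -18)
l(-2)*347 = -18*347 = -6246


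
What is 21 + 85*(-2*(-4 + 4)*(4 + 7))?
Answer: 21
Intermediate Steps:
21 + 85*(-2*(-4 + 4)*(4 + 7)) = 21 + 85*(-0*11) = 21 + 85*(-2*0) = 21 + 85*0 = 21 + 0 = 21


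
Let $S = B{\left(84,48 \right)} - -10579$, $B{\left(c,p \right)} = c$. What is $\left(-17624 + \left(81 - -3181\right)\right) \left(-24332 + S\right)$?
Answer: $196314178$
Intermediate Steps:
$S = 10663$ ($S = 84 - -10579 = 84 + 10579 = 10663$)
$\left(-17624 + \left(81 - -3181\right)\right) \left(-24332 + S\right) = \left(-17624 + \left(81 - -3181\right)\right) \left(-24332 + 10663\right) = \left(-17624 + \left(81 + 3181\right)\right) \left(-13669\right) = \left(-17624 + 3262\right) \left(-13669\right) = \left(-14362\right) \left(-13669\right) = 196314178$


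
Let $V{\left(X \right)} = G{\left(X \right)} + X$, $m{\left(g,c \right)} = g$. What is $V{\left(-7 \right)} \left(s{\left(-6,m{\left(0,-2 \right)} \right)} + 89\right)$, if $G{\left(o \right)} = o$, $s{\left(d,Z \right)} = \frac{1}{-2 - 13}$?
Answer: $- \frac{18676}{15} \approx -1245.1$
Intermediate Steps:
$s{\left(d,Z \right)} = - \frac{1}{15}$ ($s{\left(d,Z \right)} = \frac{1}{-15} = - \frac{1}{15}$)
$V{\left(X \right)} = 2 X$ ($V{\left(X \right)} = X + X = 2 X$)
$V{\left(-7 \right)} \left(s{\left(-6,m{\left(0,-2 \right)} \right)} + 89\right) = 2 \left(-7\right) \left(- \frac{1}{15} + 89\right) = \left(-14\right) \frac{1334}{15} = - \frac{18676}{15}$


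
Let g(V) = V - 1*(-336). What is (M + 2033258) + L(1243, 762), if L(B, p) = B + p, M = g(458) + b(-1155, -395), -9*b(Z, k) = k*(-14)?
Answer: 18318983/9 ≈ 2.0354e+6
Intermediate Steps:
b(Z, k) = 14*k/9 (b(Z, k) = -k*(-14)/9 = -(-14)*k/9 = 14*k/9)
g(V) = 336 + V (g(V) = V + 336 = 336 + V)
M = 1616/9 (M = (336 + 458) + (14/9)*(-395) = 794 - 5530/9 = 1616/9 ≈ 179.56)
(M + 2033258) + L(1243, 762) = (1616/9 + 2033258) + (1243 + 762) = 18300938/9 + 2005 = 18318983/9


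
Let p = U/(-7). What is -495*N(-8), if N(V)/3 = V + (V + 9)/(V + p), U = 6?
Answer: 746955/62 ≈ 12048.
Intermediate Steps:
p = -6/7 (p = 6/(-7) = 6*(-1/7) = -6/7 ≈ -0.85714)
N(V) = 3*V + 3*(9 + V)/(-6/7 + V) (N(V) = 3*(V + (V + 9)/(V - 6/7)) = 3*(V + (9 + V)/(-6/7 + V)) = 3*V + 3*(9 + V)/(-6/7 + V))
-495*N(-8) = -1485*(63 - 8 + 7*(-8)**2)/(-6 + 7*(-8)) = -1485*(63 - 8 + 7*64)/(-6 - 56) = -1485*(63 - 8 + 448)/(-62) = -1485*(-1)*503/62 = -495*(-1509/62) = 746955/62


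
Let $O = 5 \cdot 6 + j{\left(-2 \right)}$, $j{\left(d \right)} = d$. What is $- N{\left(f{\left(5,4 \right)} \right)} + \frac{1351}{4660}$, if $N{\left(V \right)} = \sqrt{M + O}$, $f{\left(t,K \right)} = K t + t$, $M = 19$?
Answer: $\frac{1351}{4660} - \sqrt{47} \approx -6.5657$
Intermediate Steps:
$O = 28$ ($O = 5 \cdot 6 - 2 = 30 - 2 = 28$)
$f{\left(t,K \right)} = t + K t$
$N{\left(V \right)} = \sqrt{47}$ ($N{\left(V \right)} = \sqrt{19 + 28} = \sqrt{47}$)
$- N{\left(f{\left(5,4 \right)} \right)} + \frac{1351}{4660} = - \sqrt{47} + \frac{1351}{4660} = \frac{1351}{4660} - \sqrt{47}$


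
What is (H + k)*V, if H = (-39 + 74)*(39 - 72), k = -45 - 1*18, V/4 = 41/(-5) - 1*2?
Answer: 248472/5 ≈ 49694.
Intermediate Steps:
V = -204/5 (V = 4*(41/(-5) - 1*2) = 4*(41*(-⅕) - 2) = 4*(-41/5 - 2) = 4*(-51/5) = -204/5 ≈ -40.800)
k = -63 (k = -45 - 18 = -63)
H = -1155 (H = 35*(-33) = -1155)
(H + k)*V = (-1155 - 63)*(-204/5) = -1218*(-204/5) = 248472/5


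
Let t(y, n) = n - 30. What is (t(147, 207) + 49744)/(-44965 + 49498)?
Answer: 49921/4533 ≈ 11.013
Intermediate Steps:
t(y, n) = -30 + n
(t(147, 207) + 49744)/(-44965 + 49498) = ((-30 + 207) + 49744)/(-44965 + 49498) = (177 + 49744)/4533 = 49921*(1/4533) = 49921/4533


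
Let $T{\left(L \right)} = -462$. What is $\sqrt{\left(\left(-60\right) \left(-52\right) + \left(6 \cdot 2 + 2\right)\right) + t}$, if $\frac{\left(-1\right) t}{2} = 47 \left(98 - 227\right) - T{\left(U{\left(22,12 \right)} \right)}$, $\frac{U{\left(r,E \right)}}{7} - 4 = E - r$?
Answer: $32 \sqrt{14} \approx 119.73$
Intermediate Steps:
$U{\left(r,E \right)} = 28 - 7 r + 7 E$ ($U{\left(r,E \right)} = 28 + 7 \left(E - r\right) = 28 + \left(- 7 r + 7 E\right) = 28 - 7 r + 7 E$)
$t = 11202$ ($t = - 2 \left(47 \left(98 - 227\right) - -462\right) = - 2 \left(47 \left(-129\right) + 462\right) = - 2 \left(-6063 + 462\right) = \left(-2\right) \left(-5601\right) = 11202$)
$\sqrt{\left(\left(-60\right) \left(-52\right) + \left(6 \cdot 2 + 2\right)\right) + t} = \sqrt{\left(\left(-60\right) \left(-52\right) + \left(6 \cdot 2 + 2\right)\right) + 11202} = \sqrt{\left(3120 + \left(12 + 2\right)\right) + 11202} = \sqrt{\left(3120 + 14\right) + 11202} = \sqrt{3134 + 11202} = \sqrt{14336} = 32 \sqrt{14}$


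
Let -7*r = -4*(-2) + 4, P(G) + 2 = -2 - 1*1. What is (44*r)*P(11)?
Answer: 2640/7 ≈ 377.14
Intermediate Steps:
P(G) = -5 (P(G) = -2 + (-2 - 1*1) = -2 + (-2 - 1) = -2 - 3 = -5)
r = -12/7 (r = -(-4*(-2) + 4)/7 = -(8 + 4)/7 = -⅐*12 = -12/7 ≈ -1.7143)
(44*r)*P(11) = (44*(-12/7))*(-5) = -528/7*(-5) = 2640/7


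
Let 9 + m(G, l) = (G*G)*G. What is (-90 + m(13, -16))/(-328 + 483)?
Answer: 2098/155 ≈ 13.535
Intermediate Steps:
m(G, l) = -9 + G**3 (m(G, l) = -9 + (G*G)*G = -9 + G**2*G = -9 + G**3)
(-90 + m(13, -16))/(-328 + 483) = (-90 + (-9 + 13**3))/(-328 + 483) = (-90 + (-9 + 2197))/155 = (-90 + 2188)*(1/155) = 2098*(1/155) = 2098/155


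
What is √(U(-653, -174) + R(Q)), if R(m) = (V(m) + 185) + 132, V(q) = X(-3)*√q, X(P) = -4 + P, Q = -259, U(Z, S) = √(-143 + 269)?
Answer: √(317 + 3*√14 - 7*I*√259) ≈ 18.375 - 3.0655*I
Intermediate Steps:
U(Z, S) = 3*√14 (U(Z, S) = √126 = 3*√14)
V(q) = -7*√q (V(q) = (-4 - 3)*√q = -7*√q)
R(m) = 317 - 7*√m (R(m) = (-7*√m + 185) + 132 = (185 - 7*√m) + 132 = 317 - 7*√m)
√(U(-653, -174) + R(Q)) = √(3*√14 + (317 - 7*I*√259)) = √(317 + 3*√14 - 7*I*√259)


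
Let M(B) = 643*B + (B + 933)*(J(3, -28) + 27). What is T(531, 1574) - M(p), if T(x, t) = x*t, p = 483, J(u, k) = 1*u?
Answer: 482745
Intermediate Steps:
J(u, k) = u
M(B) = 27990 + 673*B (M(B) = 643*B + (B + 933)*(3 + 27) = 643*B + (933 + B)*30 = 643*B + (27990 + 30*B) = 27990 + 673*B)
T(x, t) = t*x
T(531, 1574) - M(p) = 1574*531 - (27990 + 673*483) = 835794 - (27990 + 325059) = 835794 - 1*353049 = 835794 - 353049 = 482745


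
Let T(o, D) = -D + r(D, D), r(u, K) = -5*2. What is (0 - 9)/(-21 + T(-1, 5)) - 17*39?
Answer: -2651/4 ≈ -662.75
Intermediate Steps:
r(u, K) = -10
T(o, D) = -10 - D (T(o, D) = -D - 10 = -10 - D)
(0 - 9)/(-21 + T(-1, 5)) - 17*39 = (0 - 9)/(-21 + (-10 - 1*5)) - 17*39 = -9/(-21 + (-10 - 5)) - 663 = -9/(-21 - 15) - 663 = -9/(-36) - 663 = -9*(-1/36) - 663 = 1/4 - 663 = -2651/4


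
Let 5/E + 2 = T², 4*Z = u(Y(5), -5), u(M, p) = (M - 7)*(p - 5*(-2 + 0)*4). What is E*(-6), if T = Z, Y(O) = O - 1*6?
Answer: -15/2449 ≈ -0.0061250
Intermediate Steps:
Y(O) = -6 + O (Y(O) = O - 6 = -6 + O)
u(M, p) = (-7 + M)*(40 + p) (u(M, p) = (-7 + M)*(p - 5*(-2)*4) = (-7 + M)*(p + 10*4) = (-7 + M)*(p + 40) = (-7 + M)*(40 + p))
Z = -70 (Z = (-280 - 7*(-5) + 40*(-6 + 5) + (-6 + 5)*(-5))/4 = (-280 + 35 + 40*(-1) - 1*(-5))/4 = (-280 + 35 - 40 + 5)/4 = (¼)*(-280) = -70)
T = -70
E = 5/4898 (E = 5/(-2 + (-70)²) = 5/(-2 + 4900) = 5/4898 ≈ 0.0010208)
E*(-6) = (5/4898)*(-6) = -15/2449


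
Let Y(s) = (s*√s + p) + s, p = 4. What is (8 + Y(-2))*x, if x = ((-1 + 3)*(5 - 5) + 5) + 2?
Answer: 70 - 14*I*√2 ≈ 70.0 - 19.799*I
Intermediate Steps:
Y(s) = 4 + s + s^(3/2) (Y(s) = (s*√s + 4) + s = (s^(3/2) + 4) + s = (4 + s^(3/2)) + s = 4 + s + s^(3/2))
x = 7 (x = (2*0 + 5) + 2 = (0 + 5) + 2 = 5 + 2 = 7)
(8 + Y(-2))*x = (8 + (4 - 2 + (-2)^(3/2)))*7 = (8 + (4 - 2 - 2*I*√2))*7 = (8 + (2 - 2*I*√2))*7 = (10 - 2*I*√2)*7 = 70 - 14*I*√2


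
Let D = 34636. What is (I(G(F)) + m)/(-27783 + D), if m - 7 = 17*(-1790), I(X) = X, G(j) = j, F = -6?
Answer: -4347/979 ≈ -4.4402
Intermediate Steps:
m = -30423 (m = 7 + 17*(-1790) = 7 - 30430 = -30423)
(I(G(F)) + m)/(-27783 + D) = (-6 - 30423)/(-27783 + 34636) = -30429/6853 = -30429*1/6853 = -4347/979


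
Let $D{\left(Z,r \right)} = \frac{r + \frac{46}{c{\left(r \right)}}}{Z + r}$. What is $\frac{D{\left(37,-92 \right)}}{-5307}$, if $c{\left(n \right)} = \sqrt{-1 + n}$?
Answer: $- \frac{92}{291885} - \frac{46 i \sqrt{93}}{27145305} \approx -0.00031519 - 1.6342 \cdot 10^{-5} i$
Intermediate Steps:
$D{\left(Z,r \right)} = \frac{r + \frac{46}{\sqrt{-1 + r}}}{Z + r}$
$\frac{D{\left(37,-92 \right)}}{-5307} = \frac{\frac{1}{\sqrt{-1 - 92}} \frac{1}{37 - 92} \left(46 - 92 \sqrt{-1 - 92}\right)}{-5307} = \frac{46 - 92 \sqrt{-93}}{i \sqrt{93} \left(-55\right)} \left(- \frac{1}{5307}\right) = - \frac{i \sqrt{93}}{93} \left(- \frac{1}{55}\right) \left(46 - 92 i \sqrt{93}\right) \left(- \frac{1}{5307}\right) = \frac{i \sqrt{93} \left(46 - 92 i \sqrt{93}\right)}{5115} \left(- \frac{1}{5307}\right) = - \frac{i \sqrt{93} \left(46 - 92 i \sqrt{93}\right)}{27145305}$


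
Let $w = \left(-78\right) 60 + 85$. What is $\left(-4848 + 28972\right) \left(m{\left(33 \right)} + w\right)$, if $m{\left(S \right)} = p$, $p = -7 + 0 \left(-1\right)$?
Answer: $-111018648$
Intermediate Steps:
$p = -7$ ($p = -7 + 0 = -7$)
$w = -4595$ ($w = -4680 + 85 = -4595$)
$m{\left(S \right)} = -7$
$\left(-4848 + 28972\right) \left(m{\left(33 \right)} + w\right) = \left(-4848 + 28972\right) \left(-7 - 4595\right) = 24124 \left(-4602\right) = -111018648$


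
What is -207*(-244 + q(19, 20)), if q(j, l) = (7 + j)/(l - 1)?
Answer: 954270/19 ≈ 50225.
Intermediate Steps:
q(j, l) = (7 + j)/(-1 + l)
-207*(-244 + q(19, 20)) = -207*(-244 + (7 + 19)/(-1 + 20)) = -207*(-244 + 26/19) = -207*(-4610/19) = 954270/19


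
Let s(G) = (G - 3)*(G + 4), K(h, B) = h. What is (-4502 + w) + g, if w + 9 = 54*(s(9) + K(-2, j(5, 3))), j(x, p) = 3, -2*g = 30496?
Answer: -15655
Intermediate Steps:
g = -15248 (g = -½*30496 = -15248)
s(G) = (-3 + G)*(4 + G)
w = 4095 (w = -9 + 54*((-12 + 9 + 9²) - 2) = -9 + 54*((-12 + 9 + 81) - 2) = -9 + 54*(78 - 2) = -9 + 54*76 = -9 + 4104 = 4095)
(-4502 + w) + g = (-4502 + 4095) - 15248 = -407 - 15248 = -15655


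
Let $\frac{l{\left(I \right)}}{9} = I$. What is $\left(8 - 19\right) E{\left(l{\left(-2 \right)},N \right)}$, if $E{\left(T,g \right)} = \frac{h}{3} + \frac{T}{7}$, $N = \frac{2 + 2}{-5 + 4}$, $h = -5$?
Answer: $\frac{979}{21} \approx 46.619$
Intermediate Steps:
$l{\left(I \right)} = 9 I$
$N = -4$ ($N = \frac{4}{-1} = 4 \left(-1\right) = -4$)
$E{\left(T,g \right)} = - \frac{5}{3} + \frac{T}{7}$
$\left(8 - 19\right) E{\left(l{\left(-2 \right)},N \right)} = \left(8 - 19\right) \left(- \frac{5}{3} + \frac{9 \left(-2\right)}{7}\right) = - 11 \left(- \frac{5}{3} + \frac{1}{7} \left(-18\right)\right) = - 11 \left(- \frac{5}{3} - \frac{18}{7}\right) = \left(-11\right) \left(- \frac{89}{21}\right) = \frac{979}{21}$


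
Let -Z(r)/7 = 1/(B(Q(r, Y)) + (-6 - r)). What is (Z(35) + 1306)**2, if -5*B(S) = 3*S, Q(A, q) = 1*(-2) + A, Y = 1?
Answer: 157655849481/92416 ≈ 1.7059e+6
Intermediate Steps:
Q(A, q) = -2 + A
B(S) = -3*S/5
Z(r) = -7/(-24/5 - 8*r/5) (Z(r) = -7/(-3*(-2 + r)/5 + (-6 - r)) = -7/((6/5 - 3*r/5) + (-6 - r)) = -7/(-24/5 - 8*r/5))
(Z(35) + 1306)**2 = (35/(8*(3 + 35)) + 1306)**2 = ((35/8)/38 + 1306)**2 = ((35/8)*(1/38) + 1306)**2 = (35/304 + 1306)**2 = (397059/304)**2 = 157655849481/92416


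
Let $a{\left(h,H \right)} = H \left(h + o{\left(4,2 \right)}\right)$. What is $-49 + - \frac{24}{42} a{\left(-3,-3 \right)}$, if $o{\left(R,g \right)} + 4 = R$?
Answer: $- \frac{379}{7} \approx -54.143$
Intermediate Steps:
$o{\left(R,g \right)} = -4 + R$
$a{\left(h,H \right)} = H h$ ($a{\left(h,H \right)} = H \left(h + \left(-4 + 4\right)\right) = H \left(h + 0\right) = H h$)
$-49 + - \frac{24}{42} a{\left(-3,-3 \right)} = -49 + - \frac{24}{42} \left(\left(-3\right) \left(-3\right)\right) = -49 + \left(-24\right) \frac{1}{42} \cdot 9 = -49 - \frac{36}{7} = - \frac{379}{7}$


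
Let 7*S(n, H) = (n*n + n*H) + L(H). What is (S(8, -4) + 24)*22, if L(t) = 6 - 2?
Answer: 4488/7 ≈ 641.14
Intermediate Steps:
L(t) = 4
S(n, H) = 4/7 + n²/7 + H*n/7 (S(n, H) = ((n*n + n*H) + 4)/7 = ((n² + H*n) + 4)/7 = (4 + n² + H*n)/7 = 4/7 + n²/7 + H*n/7)
(S(8, -4) + 24)*22 = ((4/7 + (⅐)*8² + (⅐)*(-4)*8) + 24)*22 = ((4/7 + (⅐)*64 - 32/7) + 24)*22 = ((4/7 + 64/7 - 32/7) + 24)*22 = (36/7 + 24)*22 = (204/7)*22 = 4488/7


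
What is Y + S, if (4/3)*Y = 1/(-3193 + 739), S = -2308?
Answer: -7551777/3272 ≈ -2308.0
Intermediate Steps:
Y = -1/3272 (Y = 3/(4*(-3193 + 739)) = (¾)/(-2454) = (¾)*(-1/2454) = -1/3272 ≈ -0.00030562)
Y + S = -1/3272 - 2308 = -7551777/3272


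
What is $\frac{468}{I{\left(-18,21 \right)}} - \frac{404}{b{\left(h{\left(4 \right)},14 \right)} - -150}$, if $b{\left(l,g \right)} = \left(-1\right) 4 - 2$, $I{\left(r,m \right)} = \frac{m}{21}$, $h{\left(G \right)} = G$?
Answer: $\frac{16747}{36} \approx 465.19$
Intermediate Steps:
$I{\left(r,m \right)} = \frac{m}{21}$ ($I{\left(r,m \right)} = m \frac{1}{21} = \frac{m}{21}$)
$b{\left(l,g \right)} = -6$ ($b{\left(l,g \right)} = -4 - 2 = -6$)
$\frac{468}{I{\left(-18,21 \right)}} - \frac{404}{b{\left(h{\left(4 \right)},14 \right)} - -150} = \frac{468}{\frac{1}{21} \cdot 21} - \frac{404}{-6 - -150} = \frac{468}{1} - \frac{404}{-6 + 150} = 468 \cdot 1 - \frac{404}{144} = 468 - \frac{101}{36} = \frac{16747}{36}$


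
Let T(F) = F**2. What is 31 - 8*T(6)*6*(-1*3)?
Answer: 5215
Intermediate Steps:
31 - 8*T(6)*6*(-1*3) = 31 - 8*6**2*6*(-1*3) = 31 - 8*36*6*(-3) = 31 - 1728*(-3) = 31 - 8*(-648) = 31 + 5184 = 5215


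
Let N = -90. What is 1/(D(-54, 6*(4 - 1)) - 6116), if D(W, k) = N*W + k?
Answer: -1/1238 ≈ -0.00080775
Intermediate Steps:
D(W, k) = k - 90*W (D(W, k) = -90*W + k = k - 90*W)
1/(D(-54, 6*(4 - 1)) - 6116) = 1/((6*(4 - 1) - 90*(-54)) - 6116) = 1/((6*3 + 4860) - 6116) = 1/((18 + 4860) - 6116) = 1/(4878 - 6116) = 1/(-1238) = -1/1238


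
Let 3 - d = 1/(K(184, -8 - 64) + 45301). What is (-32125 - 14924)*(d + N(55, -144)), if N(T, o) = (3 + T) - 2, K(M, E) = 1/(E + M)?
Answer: -14084068983795/5073713 ≈ -2.7759e+6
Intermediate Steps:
N(T, o) = 1 + T
d = 15221027/5073713 (d = 3 - 1/(1/((-8 - 64) + 184) + 45301) = 3 - 1/(1/(-72 + 184) + 45301) = 3 - 1/(1/112 + 45301) = 3 - 1/5073713/112 = 3 - 1*112/5073713 = 3 - 112/5073713 = 15221027/5073713 ≈ 3.0000)
(-32125 - 14924)*(d + N(55, -144)) = (-32125 - 14924)*(15221027/5073713 + (1 + 55)) = -47049*(15221027/5073713 + 56) = -47049*299348955/5073713 = -14084068983795/5073713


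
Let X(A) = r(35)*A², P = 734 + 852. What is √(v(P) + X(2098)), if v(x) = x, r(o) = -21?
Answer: I*√92432098 ≈ 9614.2*I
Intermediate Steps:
P = 1586
X(A) = -21*A²
√(v(P) + X(2098)) = √(1586 - 21*2098²) = √(1586 - 21*4401604) = √(1586 - 92433684) = √(-92432098) = I*√92432098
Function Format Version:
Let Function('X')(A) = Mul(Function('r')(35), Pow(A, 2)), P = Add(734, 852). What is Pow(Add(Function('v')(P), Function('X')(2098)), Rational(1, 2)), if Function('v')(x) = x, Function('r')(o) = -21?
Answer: Mul(I, Pow(92432098, Rational(1, 2))) ≈ Mul(9614.2, I)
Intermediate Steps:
P = 1586
Function('X')(A) = Mul(-21, Pow(A, 2))
Pow(Add(Function('v')(P), Function('X')(2098)), Rational(1, 2)) = Pow(Add(1586, Mul(-21, Pow(2098, 2))), Rational(1, 2)) = Pow(Add(1586, Mul(-21, 4401604)), Rational(1, 2)) = Pow(Add(1586, -92433684), Rational(1, 2)) = Pow(-92432098, Rational(1, 2)) = Mul(I, Pow(92432098, Rational(1, 2)))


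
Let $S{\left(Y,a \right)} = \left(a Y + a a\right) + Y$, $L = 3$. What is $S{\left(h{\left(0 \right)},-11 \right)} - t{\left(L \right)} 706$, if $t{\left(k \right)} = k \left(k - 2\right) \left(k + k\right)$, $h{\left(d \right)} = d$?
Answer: $-12587$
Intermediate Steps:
$S{\left(Y,a \right)} = Y + a^{2} + Y a$ ($S{\left(Y,a \right)} = \left(Y a + a^{2}\right) + Y = \left(a^{2} + Y a\right) + Y = Y + a^{2} + Y a$)
$t{\left(k \right)} = 2 k^{2} \left(-2 + k\right)$ ($t{\left(k \right)} = k \left(-2 + k\right) 2 k = k 2 k \left(-2 + k\right) = 2 k^{2} \left(-2 + k\right)$)
$S{\left(h{\left(0 \right)},-11 \right)} - t{\left(L \right)} 706 = \left(0 + \left(-11\right)^{2} + 0 \left(-11\right)\right) - 2 \cdot 3^{2} \left(-2 + 3\right) 706 = \left(0 + 121 + 0\right) - 2 \cdot 9 \cdot 1 \cdot 706 = 121 - 18 \cdot 706 = 121 - 12708 = -12587$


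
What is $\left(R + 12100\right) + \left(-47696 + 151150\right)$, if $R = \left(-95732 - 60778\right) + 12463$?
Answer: $-28493$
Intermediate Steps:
$R = -144047$ ($R = -156510 + 12463 = -144047$)
$\left(R + 12100\right) + \left(-47696 + 151150\right) = \left(-144047 + 12100\right) + \left(-47696 + 151150\right) = -131947 + 103454 = -28493$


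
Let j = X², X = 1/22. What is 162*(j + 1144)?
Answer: 44849457/242 ≈ 1.8533e+5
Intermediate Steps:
X = 1/22 ≈ 0.045455
j = 1/484 (j = (1/22)² = 1/484 ≈ 0.0020661)
162*(j + 1144) = 162*(1/484 + 1144) = 162*(553697/484) = 44849457/242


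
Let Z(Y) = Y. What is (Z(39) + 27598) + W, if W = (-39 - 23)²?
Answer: 31481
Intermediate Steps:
W = 3844 (W = (-62)² = 3844)
(Z(39) + 27598) + W = (39 + 27598) + 3844 = 27637 + 3844 = 31481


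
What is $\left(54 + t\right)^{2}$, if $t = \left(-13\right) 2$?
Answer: $784$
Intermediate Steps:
$t = -26$
$\left(54 + t\right)^{2} = \left(54 - 26\right)^{2} = 28^{2} = 784$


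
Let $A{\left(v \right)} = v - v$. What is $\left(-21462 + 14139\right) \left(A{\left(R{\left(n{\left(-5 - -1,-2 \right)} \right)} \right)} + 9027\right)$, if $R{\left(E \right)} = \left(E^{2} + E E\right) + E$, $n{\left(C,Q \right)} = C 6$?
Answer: $-66104721$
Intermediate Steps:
$n{\left(C,Q \right)} = 6 C$
$R{\left(E \right)} = E + 2 E^{2}$ ($R{\left(E \right)} = \left(E^{2} + E^{2}\right) + E = 2 E^{2} + E = E + 2 E^{2}$)
$A{\left(v \right)} = 0$
$\left(-21462 + 14139\right) \left(A{\left(R{\left(n{\left(-5 - -1,-2 \right)} \right)} \right)} + 9027\right) = \left(-21462 + 14139\right) \left(0 + 9027\right) = \left(-7323\right) 9027 = -66104721$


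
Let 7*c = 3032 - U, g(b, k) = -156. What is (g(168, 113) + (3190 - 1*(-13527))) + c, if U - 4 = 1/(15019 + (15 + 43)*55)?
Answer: 309435942/18209 ≈ 16994.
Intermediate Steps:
U = 72837/18209 (U = 4 + 1/(15019 + (15 + 43)*55) = 4 + 1/(15019 + 58*55) = 4 + 1/(15019 + 3190) = 4 + 1/18209 = 72837/18209 ≈ 4.0001)
c = 7876693/18209 (c = (3032 - 1*72837/18209)/7 = (3032 - 72837/18209)/7 = (1/7)*(55136851/18209) = 7876693/18209 ≈ 432.57)
(g(168, 113) + (3190 - 1*(-13527))) + c = (-156 + (3190 - 1*(-13527))) + 7876693/18209 = (-156 + (3190 + 13527)) + 7876693/18209 = (-156 + 16717) + 7876693/18209 = 16561 + 7876693/18209 = 309435942/18209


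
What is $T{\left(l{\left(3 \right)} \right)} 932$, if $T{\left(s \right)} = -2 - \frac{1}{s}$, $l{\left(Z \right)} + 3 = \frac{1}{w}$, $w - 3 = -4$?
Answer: $-1631$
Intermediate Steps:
$w = -1$ ($w = 3 - 4 = -1$)
$l{\left(Z \right)} = -4$ ($l{\left(Z \right)} = -3 + \frac{1}{-1} = -3 - 1 = -4$)
$T{\left(l{\left(3 \right)} \right)} 932 = \left(-2 - \frac{1}{-4}\right) 932 = \left(-2 - - \frac{1}{4}\right) 932 = \left(-2 + \frac{1}{4}\right) 932 = \left(- \frac{7}{4}\right) 932 = -1631$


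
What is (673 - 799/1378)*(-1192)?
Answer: -552250620/689 ≈ -8.0153e+5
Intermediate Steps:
(673 - 799/1378)*(-1192) = (926595/1378)*(-1192) = -552250620/689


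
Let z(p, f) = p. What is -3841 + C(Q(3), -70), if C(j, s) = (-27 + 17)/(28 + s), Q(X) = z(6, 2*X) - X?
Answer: -80656/21 ≈ -3840.8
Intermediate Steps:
Q(X) = 6 - X
C(j, s) = -10/(28 + s)
-3841 + C(Q(3), -70) = -3841 - 10/(28 - 70) = -3841 - 10/(-42) = -3841 - 10*(-1/42) = -3841 + 5/21 = -80656/21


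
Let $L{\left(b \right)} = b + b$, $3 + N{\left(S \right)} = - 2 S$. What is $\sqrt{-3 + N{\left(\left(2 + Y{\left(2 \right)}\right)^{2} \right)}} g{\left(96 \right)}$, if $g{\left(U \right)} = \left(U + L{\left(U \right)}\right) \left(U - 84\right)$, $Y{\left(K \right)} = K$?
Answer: $3456 i \sqrt{38} \approx 21304.0 i$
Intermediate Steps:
$N{\left(S \right)} = -3 - 2 S$
$L{\left(b \right)} = 2 b$
$g{\left(U \right)} = 3 U \left(-84 + U\right)$ ($g{\left(U \right)} = \left(U + 2 U\right) \left(U - 84\right) = 3 U \left(-84 + U\right)$)
$\sqrt{-3 + N{\left(\left(2 + Y{\left(2 \right)}\right)^{2} \right)}} g{\left(96 \right)} = \sqrt{-3 - \left(3 + 2 \left(2 + 2\right)^{2}\right)} 3 \cdot 96 \left(-84 + 96\right) = \sqrt{-3 - \left(3 + 2 \cdot 4^{2}\right)} 3 \cdot 96 \cdot 12 = \sqrt{-3 - 35} \cdot 3456 = \sqrt{-38} \cdot 3456 = i \sqrt{38} \cdot 3456 = 3456 i \sqrt{38}$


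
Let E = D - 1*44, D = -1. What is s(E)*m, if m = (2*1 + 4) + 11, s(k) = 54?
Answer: 918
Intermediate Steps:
E = -45 (E = -1 - 1*44 = -1 - 44 = -45)
m = 17 (m = (2 + 4) + 11 = 6 + 11 = 17)
s(E)*m = 54*17 = 918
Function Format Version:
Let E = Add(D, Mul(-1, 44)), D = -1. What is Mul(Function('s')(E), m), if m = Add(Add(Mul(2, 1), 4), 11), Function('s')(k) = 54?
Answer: 918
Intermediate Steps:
E = -45 (E = Add(-1, Mul(-1, 44)) = Add(-1, -44) = -45)
m = 17 (m = Add(Add(2, 4), 11) = Add(6, 11) = 17)
Mul(Function('s')(E), m) = Mul(54, 17) = 918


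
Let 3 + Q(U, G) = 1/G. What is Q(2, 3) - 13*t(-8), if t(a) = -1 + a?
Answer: 343/3 ≈ 114.33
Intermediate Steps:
Q(U, G) = -3 + 1/G
Q(2, 3) - 13*t(-8) = (-3 + 1/3) - 13*(-1 - 8) = (-3 + ⅓) - 13*(-9) = -8/3 + 117 = 343/3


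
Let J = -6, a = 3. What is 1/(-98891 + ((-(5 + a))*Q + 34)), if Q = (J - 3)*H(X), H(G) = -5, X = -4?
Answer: -1/99217 ≈ -1.0079e-5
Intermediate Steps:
Q = 45 (Q = (-6 - 3)*(-5) = -9*(-5) = 45)
1/(-98891 + ((-(5 + a))*Q + 34)) = 1/(-98891 + (-(5 + 3)*45 + 34)) = 1/(-98891 + (-1*8*45 + 34)) = 1/(-98891 + (-8*45 + 34)) = 1/(-98891 + (-360 + 34)) = 1/(-98891 - 326) = 1/(-99217) = -1/99217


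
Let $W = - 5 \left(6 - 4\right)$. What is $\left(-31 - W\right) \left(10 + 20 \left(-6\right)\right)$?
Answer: $2310$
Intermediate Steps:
$W = -10$ ($W = \left(-5\right) 2 = -10$)
$\left(-31 - W\right) \left(10 + 20 \left(-6\right)\right) = \left(-31 - -10\right) \left(10 + 20 \left(-6\right)\right) = \left(-31 + 10\right) \left(10 - 120\right) = \left(-21\right) \left(-110\right) = 2310$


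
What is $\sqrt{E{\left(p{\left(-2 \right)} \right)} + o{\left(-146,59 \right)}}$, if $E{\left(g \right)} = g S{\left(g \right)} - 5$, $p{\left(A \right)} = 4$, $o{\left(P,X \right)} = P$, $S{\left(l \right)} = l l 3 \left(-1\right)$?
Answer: $7 i \sqrt{7} \approx 18.52 i$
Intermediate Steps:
$S{\left(l \right)} = - 3 l^{2}$ ($S{\left(l \right)} = l^{2} \cdot 3 \left(-1\right) = 3 l^{2} \left(-1\right) = - 3 l^{2}$)
$E{\left(g \right)} = -5 - 3 g^{3}$ ($E{\left(g \right)} = g \left(- 3 g^{2}\right) - 5 = - 3 g^{3} - 5 = -5 - 3 g^{3}$)
$\sqrt{E{\left(p{\left(-2 \right)} \right)} + o{\left(-146,59 \right)}} = \sqrt{\left(-5 - 3 \cdot 4^{3}\right) - 146} = \sqrt{\left(-5 - 192\right) - 146} = \sqrt{-197 - 146} = \sqrt{-343} = 7 i \sqrt{7}$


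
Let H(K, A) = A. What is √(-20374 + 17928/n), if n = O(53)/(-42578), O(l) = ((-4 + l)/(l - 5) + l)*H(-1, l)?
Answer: I*√5420230115042662/137429 ≈ 535.71*I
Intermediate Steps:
O(l) = l*(l + (-4 + l)/(-5 + l)) (O(l) = ((-4 + l)/(l - 5) + l)*l = ((-4 + l)/(-5 + l) + l)*l = (l + (-4 + l)/(-5 + l))*l = l*(l + (-4 + l)/(-5 + l)))
n = -137429/2043744 (n = (53*(-4 + 53² - 4*53)/(-5 + 53))/(-42578) = (53*(-4 + 2809 - 212)/48)*(-1/42578) = (53*(1/48)*2593)*(-1/42578) = (137429/48)*(-1/42578) = -137429/2043744 ≈ -0.067244)
√(-20374 + 17928/n) = √(-20374 + 17928/(-137429/2043744)) = √(-20374 + 17928*(-2043744/137429)) = √(-20374 - 36640242432/137429) = √(-39440220878/137429) = I*√5420230115042662/137429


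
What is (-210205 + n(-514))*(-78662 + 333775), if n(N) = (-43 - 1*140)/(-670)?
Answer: -35929392184871/670 ≈ -5.3626e+10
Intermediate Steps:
n(N) = 183/670 (n(N) = (-43 - 140)*(-1/670) = -183*(-1/670) = 183/670)
(-210205 + n(-514))*(-78662 + 333775) = (-210205 + 183/670)*(-78662 + 333775) = -140837167/670*255113 = -35929392184871/670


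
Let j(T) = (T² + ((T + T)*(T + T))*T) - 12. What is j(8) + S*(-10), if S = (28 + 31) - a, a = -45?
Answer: 1060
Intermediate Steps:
j(T) = -12 + T² + 4*T³ (j(T) = (T² + ((2*T)*(2*T))*T) - 12 = (T² + (4*T²)*T) - 12 = (T² + 4*T³) - 12 = -12 + T² + 4*T³)
S = 104 (S = (28 + 31) - 1*(-45) = 59 + 45 = 104)
j(8) + S*(-10) = (-12 + 8² + 4*8³) + 104*(-10) = (-12 + 64 + 4*512) - 1040 = (-12 + 64 + 2048) - 1040 = 2100 - 1040 = 1060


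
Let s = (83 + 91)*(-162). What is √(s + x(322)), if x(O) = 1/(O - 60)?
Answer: I*√1934936810/262 ≈ 167.89*I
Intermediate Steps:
x(O) = 1/(-60 + O)
s = -28188 (s = 174*(-162) = -28188)
√(s + x(322)) = √(-28188 + 1/(-60 + 322)) = √(-28188 + 1/262) = √(-7385255/262) = I*√1934936810/262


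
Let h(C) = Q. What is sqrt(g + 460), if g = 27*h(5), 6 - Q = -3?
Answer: sqrt(703) ≈ 26.514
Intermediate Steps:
Q = 9 (Q = 6 - 1*(-3) = 6 + 3 = 9)
h(C) = 9
g = 243 (g = 27*9 = 243)
sqrt(g + 460) = sqrt(243 + 460) = sqrt(703)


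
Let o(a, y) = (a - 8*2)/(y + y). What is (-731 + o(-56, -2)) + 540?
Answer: -173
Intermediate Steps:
o(a, y) = (-16 + a)/(2*y) (o(a, y) = (a - 16)/((2*y)) = (-16 + a)*(1/(2*y)) = (-16 + a)/(2*y))
(-731 + o(-56, -2)) + 540 = (-731 + (1/2)*(-16 - 56)/(-2)) + 540 = (-731 + (1/2)*(-1/2)*(-72)) + 540 = (-731 + 18) + 540 = -713 + 540 = -173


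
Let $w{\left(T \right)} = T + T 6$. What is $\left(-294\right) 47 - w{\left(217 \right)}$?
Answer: $-15337$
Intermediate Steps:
$w{\left(T \right)} = 7 T$ ($w{\left(T \right)} = T + 6 T = 7 T$)
$\left(-294\right) 47 - w{\left(217 \right)} = \left(-294\right) 47 - 7 \cdot 217 = -13818 - 1519 = -15337$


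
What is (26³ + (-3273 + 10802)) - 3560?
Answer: 21545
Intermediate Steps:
(26³ + (-3273 + 10802)) - 3560 = (17576 + 7529) - 3560 = 25105 - 3560 = 21545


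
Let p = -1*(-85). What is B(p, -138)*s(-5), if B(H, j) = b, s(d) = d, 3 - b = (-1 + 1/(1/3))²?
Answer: 5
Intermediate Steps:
b = -1 (b = 3 - (-1 + 1/(1/3))² = 3 - (-1 + 1/(⅓))² = 3 - (-1 + 3)² = 3 - 1*2² = 3 - 1*4 = 3 - 4 = -1)
p = 85
B(H, j) = -1
B(p, -138)*s(-5) = -1*(-5) = 5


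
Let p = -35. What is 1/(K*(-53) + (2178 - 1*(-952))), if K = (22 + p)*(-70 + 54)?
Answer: -1/7894 ≈ -0.00012668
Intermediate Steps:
K = 208 (K = (22 - 35)*(-70 + 54) = -13*(-16) = 208)
1/(K*(-53) + (2178 - 1*(-952))) = 1/(208*(-53) + (2178 - 1*(-952))) = 1/(-11024 + (2178 + 952)) = 1/(-11024 + 3130) = 1/(-7894) = -1/7894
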